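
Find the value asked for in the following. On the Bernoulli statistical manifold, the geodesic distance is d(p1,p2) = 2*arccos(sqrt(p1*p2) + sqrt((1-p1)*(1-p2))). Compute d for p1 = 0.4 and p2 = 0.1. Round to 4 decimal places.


Geodesic distance on Bernoulli manifold:
d(p1,p2) = 2*arccos(sqrt(p1*p2) + sqrt((1-p1)*(1-p2))).
sqrt(p1*p2) = sqrt(0.4*0.1) = 0.2.
sqrt((1-p1)*(1-p2)) = sqrt(0.6*0.9) = 0.734847.
arg = 0.2 + 0.734847 = 0.934847.
d = 2*arccos(0.934847) = 0.7259

0.7259


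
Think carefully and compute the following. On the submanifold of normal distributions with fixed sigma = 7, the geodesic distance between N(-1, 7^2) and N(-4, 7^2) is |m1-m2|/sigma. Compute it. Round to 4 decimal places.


On the fixed-variance normal subfamily, geodesic distance = |m1-m2|/sigma.
|-1 - -4| = 3.
sigma = 7.
d = 3/7 = 0.4286

0.4286


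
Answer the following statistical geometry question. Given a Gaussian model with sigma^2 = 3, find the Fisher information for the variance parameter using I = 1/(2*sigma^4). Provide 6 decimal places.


Fisher information for variance: I(sigma^2) = 1/(2*sigma^4).
sigma^2 = 3, so sigma^4 = 9.
I = 1/(2*9) = 1/18 = 0.055556

0.055556


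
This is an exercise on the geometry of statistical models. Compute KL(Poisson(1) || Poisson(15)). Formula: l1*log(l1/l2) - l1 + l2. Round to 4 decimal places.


KL divergence for Poisson:
KL = l1*log(l1/l2) - l1 + l2.
l1 = 1, l2 = 15.
log(1/15) = -2.70805.
l1*log(l1/l2) = 1 * -2.70805 = -2.70805.
KL = -2.70805 - 1 + 15 = 11.2919

11.2919


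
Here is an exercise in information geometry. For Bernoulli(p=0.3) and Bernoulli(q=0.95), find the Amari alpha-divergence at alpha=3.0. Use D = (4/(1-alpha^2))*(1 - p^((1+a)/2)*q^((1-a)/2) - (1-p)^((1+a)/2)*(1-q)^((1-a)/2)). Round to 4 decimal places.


Amari alpha-divergence:
D = (4/(1-alpha^2))*(1 - p^((1+a)/2)*q^((1-a)/2) - (1-p)^((1+a)/2)*(1-q)^((1-a)/2)).
alpha = 3.0, p = 0.3, q = 0.95.
e1 = (1+alpha)/2 = 2.0, e2 = (1-alpha)/2 = -1.0.
t1 = p^e1 * q^e2 = 0.3^2.0 * 0.95^-1.0 = 0.094737.
t2 = (1-p)^e1 * (1-q)^e2 = 0.7^2.0 * 0.05^-1.0 = 9.8.
4/(1-alpha^2) = -0.5.
D = -0.5*(1 - 0.094737 - 9.8) = 4.4474

4.4474


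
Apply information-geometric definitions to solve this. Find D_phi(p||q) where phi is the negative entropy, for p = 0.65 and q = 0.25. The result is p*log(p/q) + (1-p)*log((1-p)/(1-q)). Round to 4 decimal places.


Bregman divergence with negative entropy generator:
D = p*log(p/q) + (1-p)*log((1-p)/(1-q)).
p = 0.65, q = 0.25.
p*log(p/q) = 0.65*log(0.65/0.25) = 0.621082.
(1-p)*log((1-p)/(1-q)) = 0.35*log(0.35/0.75) = -0.266749.
D = 0.621082 + -0.266749 = 0.3543

0.3543


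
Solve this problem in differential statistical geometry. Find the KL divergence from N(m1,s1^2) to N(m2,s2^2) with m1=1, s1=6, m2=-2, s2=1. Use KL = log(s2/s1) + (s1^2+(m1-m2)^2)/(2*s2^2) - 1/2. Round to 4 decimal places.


KL divergence between normal distributions:
KL = log(s2/s1) + (s1^2 + (m1-m2)^2)/(2*s2^2) - 1/2.
log(1/6) = -1.791759.
(6^2 + (1--2)^2)/(2*1^2) = (36 + 9)/2 = 22.5.
KL = -1.791759 + 22.5 - 0.5 = 20.2082

20.2082


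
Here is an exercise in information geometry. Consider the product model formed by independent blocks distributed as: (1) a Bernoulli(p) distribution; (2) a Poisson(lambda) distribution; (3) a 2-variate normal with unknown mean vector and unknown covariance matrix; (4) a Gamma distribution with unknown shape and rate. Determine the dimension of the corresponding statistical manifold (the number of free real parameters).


The dimension of a statistical manifold equals the number of free
(independent) real parameters of the model. For a product of independent
blocks the parameter counts add.
- Bernoulli (p): 1.
- Poisson (lambda): 1.
- 2-variate normal: 2 (mean) + 2*3/2 = 3 (symmetric covariance) = 5.
- Gamma (shape, rate): 2.
Total = 1 + 1 + 5 + 2 = 9.
Dimension = 9

9


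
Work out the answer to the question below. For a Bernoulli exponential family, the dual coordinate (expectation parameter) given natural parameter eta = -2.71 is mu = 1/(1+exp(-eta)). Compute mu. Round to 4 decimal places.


Dual coordinate (expectation parameter) for Bernoulli:
mu = 1/(1+exp(-eta)).
eta = -2.71.
exp(-eta) = exp(2.71) = 15.029276.
mu = 1/(1+15.029276) = 0.0624

0.0624


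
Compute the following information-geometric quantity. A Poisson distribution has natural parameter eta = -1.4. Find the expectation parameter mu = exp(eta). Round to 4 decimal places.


Expectation parameter for Poisson exponential family:
mu = exp(eta).
eta = -1.4.
mu = exp(-1.4) = 0.2466

0.2466


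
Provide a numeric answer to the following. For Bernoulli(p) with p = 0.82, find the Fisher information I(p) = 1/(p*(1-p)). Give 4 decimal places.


For Bernoulli(p), Fisher information is I(p) = 1/(p*(1-p)).
p = 0.82, 1-p = 0.18.
p*(1-p) = 0.1476.
I(p) = 1/0.1476 = 6.7751

6.7751


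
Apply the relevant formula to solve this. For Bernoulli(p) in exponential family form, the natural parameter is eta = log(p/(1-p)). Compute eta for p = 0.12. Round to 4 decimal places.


Natural parameter for Bernoulli: eta = log(p/(1-p)).
p = 0.12, 1-p = 0.88.
p/(1-p) = 0.136364.
eta = log(0.136364) = -1.9924

-1.9924


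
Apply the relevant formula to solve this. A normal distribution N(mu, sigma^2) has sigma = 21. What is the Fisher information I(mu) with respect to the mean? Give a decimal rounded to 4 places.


The Fisher information for the mean of a normal distribution is I(mu) = 1/sigma^2.
sigma = 21, so sigma^2 = 441.
I(mu) = 1/441 = 0.0023

0.0023


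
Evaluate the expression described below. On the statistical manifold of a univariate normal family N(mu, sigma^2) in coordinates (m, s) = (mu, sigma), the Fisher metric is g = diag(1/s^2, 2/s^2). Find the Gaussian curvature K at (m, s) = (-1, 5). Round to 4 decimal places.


The metric has the form g = (A dm^2 + B ds^2)/s^2 with A = 1, B = 2.
Substitute u = sqrt(A/B)*m: g = B*(du^2 + ds^2)/s^2, i.e. B times the
Poincare upper half-plane metric, which has constant Gaussian curvature -1.
Scaling a 2D metric by a constant c divides the Gaussian curvature by c,
so K = -1/B = -1/(2) = -0.5000 everywhere (the point (m, s) = (-1, 5) is irrelevant:
the curvature is constant).
The requested Gaussian curvature is K = -0.5000.

-0.5000


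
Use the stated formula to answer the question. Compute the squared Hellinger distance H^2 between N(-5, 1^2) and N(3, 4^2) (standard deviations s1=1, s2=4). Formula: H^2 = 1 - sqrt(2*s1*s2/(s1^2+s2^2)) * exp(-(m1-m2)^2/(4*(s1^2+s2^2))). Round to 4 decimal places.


Squared Hellinger distance for Gaussians:
H^2 = 1 - sqrt(2*s1*s2/(s1^2+s2^2)) * exp(-(m1-m2)^2/(4*(s1^2+s2^2))).
s1^2 = 1, s2^2 = 16, s1^2+s2^2 = 17.
sqrt(2*1*4/(17)) = 0.685994.
(m1-m2)^2 = (-8)^2 = 64.
exp(-64/(4*17)) = exp(-0.941176) = 0.390169.
H^2 = 1 - 0.685994*0.390169 = 0.7323

0.7323


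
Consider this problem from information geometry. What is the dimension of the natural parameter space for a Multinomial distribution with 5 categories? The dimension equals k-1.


Exponential family dimension calculation:
For Multinomial with k=5 categories, dim = k-1 = 4.

4


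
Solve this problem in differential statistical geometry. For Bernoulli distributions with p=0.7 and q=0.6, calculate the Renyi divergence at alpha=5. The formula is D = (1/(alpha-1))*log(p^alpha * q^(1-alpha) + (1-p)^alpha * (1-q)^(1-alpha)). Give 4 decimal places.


Renyi divergence of order alpha between Bernoulli distributions:
D = (1/(alpha-1))*log(p^alpha * q^(1-alpha) + (1-p)^alpha * (1-q)^(1-alpha)).
alpha = 5, p = 0.7, q = 0.6.
p^alpha * q^(1-alpha) = 0.7^5 * 0.6^-4 = 1.296836.
(1-p)^alpha * (1-q)^(1-alpha) = 0.3^5 * 0.4^-4 = 0.094922.
sum = 1.296836 + 0.094922 = 1.391758.
D = (1/4)*log(1.391758) = 0.0826

0.0826


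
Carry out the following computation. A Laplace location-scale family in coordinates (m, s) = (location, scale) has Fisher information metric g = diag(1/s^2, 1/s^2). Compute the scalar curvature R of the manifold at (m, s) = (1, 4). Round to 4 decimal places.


The metric has the form g = (A dm^2 + B ds^2)/s^2 with A = 1, B = 1.
Substitute u = sqrt(A/B)*m: g = B*(du^2 + ds^2)/s^2, i.e. B times the
Poincare upper half-plane metric, which has constant Gaussian curvature -1.
Scaling a 2D metric by a constant c divides the Gaussian curvature by c,
so K = -1/B = -1/(1) = -1.0000 everywhere (the point (m, s) = (1, 4) is irrelevant:
the curvature is constant).
Scalar curvature in dimension 2: R = 2K = -2/(1) = -2.0000.

-2.0000


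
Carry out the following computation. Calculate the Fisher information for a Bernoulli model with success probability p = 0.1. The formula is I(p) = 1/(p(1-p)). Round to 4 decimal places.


For Bernoulli(p), Fisher information is I(p) = 1/(p*(1-p)).
p = 0.1, 1-p = 0.9.
p*(1-p) = 0.09.
I(p) = 1/0.09 = 11.1111

11.1111


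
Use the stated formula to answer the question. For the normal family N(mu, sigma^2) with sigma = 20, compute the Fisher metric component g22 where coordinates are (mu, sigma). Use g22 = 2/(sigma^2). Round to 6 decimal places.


For the 2-parameter normal family, the Fisher metric has:
  g11 = 1/sigma^2, g22 = 2/sigma^2.
sigma = 20, sigma^2 = 400.
g22 = 0.005000

0.005000


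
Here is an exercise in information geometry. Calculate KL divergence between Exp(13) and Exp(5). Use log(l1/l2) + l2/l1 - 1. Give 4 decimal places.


KL divergence for exponential family:
KL = log(l1/l2) + l2/l1 - 1.
log(13/5) = 0.955511.
5/13 = 0.384615.
KL = 0.955511 + 0.384615 - 1 = 0.3401

0.3401


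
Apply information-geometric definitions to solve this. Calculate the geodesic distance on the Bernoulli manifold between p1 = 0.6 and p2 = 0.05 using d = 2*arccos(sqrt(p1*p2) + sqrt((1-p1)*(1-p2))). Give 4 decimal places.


Geodesic distance on Bernoulli manifold:
d(p1,p2) = 2*arccos(sqrt(p1*p2) + sqrt((1-p1)*(1-p2))).
sqrt(p1*p2) = sqrt(0.6*0.05) = 0.173205.
sqrt((1-p1)*(1-p2)) = sqrt(0.4*0.95) = 0.616441.
arg = 0.173205 + 0.616441 = 0.789646.
d = 2*arccos(0.789646) = 1.3211

1.3211


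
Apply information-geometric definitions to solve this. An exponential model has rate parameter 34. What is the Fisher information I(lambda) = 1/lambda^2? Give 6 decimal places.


Fisher information for exponential: I(lambda) = 1/lambda^2.
lambda = 34, lambda^2 = 1156.
I = 1/1156 = 0.000865

0.000865


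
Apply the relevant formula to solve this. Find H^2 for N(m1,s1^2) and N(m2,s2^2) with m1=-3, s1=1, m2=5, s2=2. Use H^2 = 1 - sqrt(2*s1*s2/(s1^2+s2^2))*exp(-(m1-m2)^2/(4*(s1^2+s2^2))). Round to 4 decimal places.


Squared Hellinger distance for Gaussians:
H^2 = 1 - sqrt(2*s1*s2/(s1^2+s2^2)) * exp(-(m1-m2)^2/(4*(s1^2+s2^2))).
s1^2 = 1, s2^2 = 4, s1^2+s2^2 = 5.
sqrt(2*1*2/(5)) = 0.894427.
(m1-m2)^2 = (-8)^2 = 64.
exp(-64/(4*5)) = exp(-3.2) = 0.040762.
H^2 = 1 - 0.894427*0.040762 = 0.9635

0.9635


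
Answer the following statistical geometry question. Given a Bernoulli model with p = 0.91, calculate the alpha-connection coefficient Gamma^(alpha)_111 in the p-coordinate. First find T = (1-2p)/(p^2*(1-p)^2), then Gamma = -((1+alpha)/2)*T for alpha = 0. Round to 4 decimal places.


Skewness (Amari-Chentsov) tensor: T = (1-2p)/(p^2*(1-p)^2).
p = 0.91, 1-2p = -0.82, p^2 = 0.8281, (1-p)^2 = 0.0081.
T = -0.82/(0.8281 * 0.0081) = -122.249206.
In the p-coordinate, Gamma^(alpha) = Gamma^(0) - (alpha/2)*T with Gamma^(0) = (1/2)*g'(p) = -T/2,
so Gamma^(alpha) = -((1+alpha)/2)*T.
alpha = 0, -(1+alpha)/2 = -0.5.
Gamma = -0.5 * -122.249206 = 61.1246

61.1246


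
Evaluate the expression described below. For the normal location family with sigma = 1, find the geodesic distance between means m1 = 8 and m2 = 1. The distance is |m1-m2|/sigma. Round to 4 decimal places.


On the fixed-variance normal subfamily, geodesic distance = |m1-m2|/sigma.
|8 - 1| = 7.
sigma = 1.
d = 7/1 = 7.0000

7.0000


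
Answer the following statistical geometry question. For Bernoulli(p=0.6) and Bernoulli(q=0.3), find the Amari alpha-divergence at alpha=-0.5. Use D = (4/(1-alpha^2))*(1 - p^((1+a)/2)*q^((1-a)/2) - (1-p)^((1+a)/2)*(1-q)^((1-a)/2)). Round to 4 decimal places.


Amari alpha-divergence:
D = (4/(1-alpha^2))*(1 - p^((1+a)/2)*q^((1-a)/2) - (1-p)^((1+a)/2)*(1-q)^((1-a)/2)).
alpha = -0.5, p = 0.6, q = 0.3.
e1 = (1+alpha)/2 = 0.25, e2 = (1-alpha)/2 = 0.75.
t1 = p^e1 * q^e2 = 0.6^0.25 * 0.3^0.75 = 0.356762.
t2 = (1-p)^e1 * (1-q)^e2 = 0.4^0.25 * 0.7^0.75 = 0.608609.
4/(1-alpha^2) = 5.333333.
D = 5.333333*(1 - 0.356762 - 0.608609) = 0.1847

0.1847


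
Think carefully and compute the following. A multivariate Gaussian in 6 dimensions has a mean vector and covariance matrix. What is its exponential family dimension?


Exponential family dimension calculation:
For 6-dim MVN: mean has 6 params, covariance has 6*7/2 = 21 unique entries.
Total dim = 6 + 21 = 27.

27


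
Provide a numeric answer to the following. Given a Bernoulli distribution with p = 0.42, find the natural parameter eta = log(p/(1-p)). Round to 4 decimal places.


Natural parameter for Bernoulli: eta = log(p/(1-p)).
p = 0.42, 1-p = 0.58.
p/(1-p) = 0.724138.
eta = log(0.724138) = -0.3228

-0.3228


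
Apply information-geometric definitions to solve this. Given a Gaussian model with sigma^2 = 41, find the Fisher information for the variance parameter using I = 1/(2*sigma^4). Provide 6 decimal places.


Fisher information for variance: I(sigma^2) = 1/(2*sigma^4).
sigma^2 = 41, so sigma^4 = 1681.
I = 1/(2*1681) = 1/3362 = 0.000297

0.000297


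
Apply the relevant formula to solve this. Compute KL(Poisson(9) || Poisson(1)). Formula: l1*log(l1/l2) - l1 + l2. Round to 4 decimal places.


KL divergence for Poisson:
KL = l1*log(l1/l2) - l1 + l2.
l1 = 9, l2 = 1.
log(9/1) = 2.197225.
l1*log(l1/l2) = 9 * 2.197225 = 19.775021.
KL = 19.775021 - 9 + 1 = 11.7750

11.7750


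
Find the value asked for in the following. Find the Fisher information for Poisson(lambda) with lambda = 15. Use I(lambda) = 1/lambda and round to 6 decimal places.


Fisher information for Poisson: I(lambda) = 1/lambda.
lambda = 15.
I(lambda) = 1/15 = 0.066667

0.066667


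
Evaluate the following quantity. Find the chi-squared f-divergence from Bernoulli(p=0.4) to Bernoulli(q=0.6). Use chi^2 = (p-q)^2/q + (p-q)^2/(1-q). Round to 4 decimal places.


Chi-squared divergence between Bernoulli distributions:
chi^2 = (p-q)^2/q + (p-q)^2/(1-q).
p = 0.4, q = 0.6, p-q = -0.2.
(p-q)^2 = 0.04.
term1 = 0.04/0.6 = 0.066667.
term2 = 0.04/0.4 = 0.1.
chi^2 = 0.066667 + 0.1 = 0.1667

0.1667


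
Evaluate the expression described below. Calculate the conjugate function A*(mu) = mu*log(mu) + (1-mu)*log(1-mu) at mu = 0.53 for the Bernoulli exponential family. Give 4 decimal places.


Legendre transform for Bernoulli:
A*(mu) = mu*log(mu) + (1-mu)*log(1-mu).
mu = 0.53, 1-mu = 0.47.
mu*log(mu) = 0.53*log(0.53) = -0.336485.
(1-mu)*log(1-mu) = 0.47*log(0.47) = -0.354861.
A* = -0.336485 + -0.354861 = -0.6913

-0.6913


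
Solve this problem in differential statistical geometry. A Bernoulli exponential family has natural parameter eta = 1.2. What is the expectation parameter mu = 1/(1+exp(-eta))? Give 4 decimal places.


Dual coordinate (expectation parameter) for Bernoulli:
mu = 1/(1+exp(-eta)).
eta = 1.2.
exp(-eta) = exp(-1.2) = 0.301194.
mu = 1/(1+0.301194) = 0.7685

0.7685


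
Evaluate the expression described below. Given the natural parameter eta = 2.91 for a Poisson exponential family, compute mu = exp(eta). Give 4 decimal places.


Expectation parameter for Poisson exponential family:
mu = exp(eta).
eta = 2.91.
mu = exp(2.91) = 18.3568

18.3568


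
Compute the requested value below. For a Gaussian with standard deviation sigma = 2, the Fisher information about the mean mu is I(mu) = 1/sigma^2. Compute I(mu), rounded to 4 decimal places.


The Fisher information for the mean of a normal distribution is I(mu) = 1/sigma^2.
sigma = 2, so sigma^2 = 4.
I(mu) = 1/4 = 0.2500

0.2500


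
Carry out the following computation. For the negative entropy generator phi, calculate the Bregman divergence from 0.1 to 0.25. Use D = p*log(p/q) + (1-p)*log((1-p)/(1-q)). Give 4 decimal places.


Bregman divergence with negative entropy generator:
D = p*log(p/q) + (1-p)*log((1-p)/(1-q)).
p = 0.1, q = 0.25.
p*log(p/q) = 0.1*log(0.1/0.25) = -0.091629.
(1-p)*log((1-p)/(1-q)) = 0.9*log(0.9/0.75) = 0.164089.
D = -0.091629 + 0.164089 = 0.0725

0.0725


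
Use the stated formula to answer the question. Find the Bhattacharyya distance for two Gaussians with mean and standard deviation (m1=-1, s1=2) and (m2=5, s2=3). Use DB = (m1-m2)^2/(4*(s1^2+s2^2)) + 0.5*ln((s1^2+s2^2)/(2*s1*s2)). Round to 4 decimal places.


Bhattacharyya distance between two Gaussians:
DB = (m1-m2)^2/(4*(s1^2+s2^2)) + (1/2)*ln((s1^2+s2^2)/(2*s1*s2)).
(m1-m2)^2 = (-6)^2 = 36.
s1^2+s2^2 = 4 + 9 = 13.
term1 = 36/52 = 0.692308.
term2 = 0.5*ln(13/12.0) = 0.040021.
DB = 0.692308 + 0.040021 = 0.7323

0.7323


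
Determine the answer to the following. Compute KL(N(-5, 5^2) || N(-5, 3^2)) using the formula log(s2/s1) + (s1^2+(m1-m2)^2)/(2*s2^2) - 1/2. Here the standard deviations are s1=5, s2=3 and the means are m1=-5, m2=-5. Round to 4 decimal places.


KL divergence between normal distributions:
KL = log(s2/s1) + (s1^2 + (m1-m2)^2)/(2*s2^2) - 1/2.
log(3/5) = -0.510826.
(5^2 + (-5--5)^2)/(2*3^2) = (25 + 0)/18 = 1.388889.
KL = -0.510826 + 1.388889 - 0.5 = 0.3781

0.3781


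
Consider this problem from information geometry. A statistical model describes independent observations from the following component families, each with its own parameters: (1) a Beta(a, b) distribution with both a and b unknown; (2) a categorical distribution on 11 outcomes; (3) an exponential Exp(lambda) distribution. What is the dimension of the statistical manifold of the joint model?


The dimension of a statistical manifold equals the number of free
(independent) real parameters of the model. For a product of independent
blocks the parameter counts add.
- Beta (a, b): 2.
- categorical on 11 outcomes (probabilities sum to 1): 11-1 = 10.
- exponential (lambda): 1.
Total = 2 + 10 + 1 = 13.
Dimension = 13

13


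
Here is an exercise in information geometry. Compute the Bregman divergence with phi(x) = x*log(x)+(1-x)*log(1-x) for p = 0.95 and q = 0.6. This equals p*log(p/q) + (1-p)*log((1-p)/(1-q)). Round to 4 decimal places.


Bregman divergence with negative entropy generator:
D = p*log(p/q) + (1-p)*log((1-p)/(1-q)).
p = 0.95, q = 0.6.
p*log(p/q) = 0.95*log(0.95/0.6) = 0.436556.
(1-p)*log((1-p)/(1-q)) = 0.05*log(0.05/0.4) = -0.103972.
D = 0.436556 + -0.103972 = 0.3326

0.3326


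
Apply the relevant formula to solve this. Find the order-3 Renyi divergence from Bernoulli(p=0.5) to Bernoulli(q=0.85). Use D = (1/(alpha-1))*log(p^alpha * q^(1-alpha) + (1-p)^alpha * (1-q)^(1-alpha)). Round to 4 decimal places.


Renyi divergence of order alpha between Bernoulli distributions:
D = (1/(alpha-1))*log(p^alpha * q^(1-alpha) + (1-p)^alpha * (1-q)^(1-alpha)).
alpha = 3, p = 0.5, q = 0.85.
p^alpha * q^(1-alpha) = 0.5^3 * 0.85^-2 = 0.17301.
(1-p)^alpha * (1-q)^(1-alpha) = 0.5^3 * 0.15^-2 = 5.555556.
sum = 0.17301 + 5.555556 = 5.728566.
D = (1/2)*log(5.728566) = 0.8727

0.8727


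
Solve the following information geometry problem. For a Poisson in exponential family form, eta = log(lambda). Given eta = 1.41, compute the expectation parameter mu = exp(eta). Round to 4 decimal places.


Expectation parameter for Poisson exponential family:
mu = exp(eta).
eta = 1.41.
mu = exp(1.41) = 4.0960

4.0960


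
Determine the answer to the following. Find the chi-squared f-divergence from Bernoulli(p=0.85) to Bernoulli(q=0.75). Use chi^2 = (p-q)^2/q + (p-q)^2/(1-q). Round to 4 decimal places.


Chi-squared divergence between Bernoulli distributions:
chi^2 = (p-q)^2/q + (p-q)^2/(1-q).
p = 0.85, q = 0.75, p-q = 0.1.
(p-q)^2 = 0.01.
term1 = 0.01/0.75 = 0.013333.
term2 = 0.01/0.25 = 0.04.
chi^2 = 0.013333 + 0.04 = 0.0533

0.0533


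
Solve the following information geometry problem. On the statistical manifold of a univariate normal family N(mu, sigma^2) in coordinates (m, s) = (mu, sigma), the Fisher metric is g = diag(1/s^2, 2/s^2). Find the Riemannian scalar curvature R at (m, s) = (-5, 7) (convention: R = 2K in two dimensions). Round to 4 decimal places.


The metric has the form g = (A dm^2 + B ds^2)/s^2 with A = 1, B = 2.
Substitute u = sqrt(A/B)*m: g = B*(du^2 + ds^2)/s^2, i.e. B times the
Poincare upper half-plane metric, which has constant Gaussian curvature -1.
Scaling a 2D metric by a constant c divides the Gaussian curvature by c,
so K = -1/B = -1/(2) = -0.5000 everywhere (the point (m, s) = (-5, 7) is irrelevant:
the curvature is constant).
Scalar curvature in dimension 2: R = 2K = -2/(2) = -1.0000.

-1.0000


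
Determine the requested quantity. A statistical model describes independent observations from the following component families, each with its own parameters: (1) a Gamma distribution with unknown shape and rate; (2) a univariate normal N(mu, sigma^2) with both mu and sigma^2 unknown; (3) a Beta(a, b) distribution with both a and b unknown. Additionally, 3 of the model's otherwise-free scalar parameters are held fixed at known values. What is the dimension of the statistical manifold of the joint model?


The dimension of a statistical manifold equals the number of free
(independent) real parameters of the model. For a product of independent
blocks the parameter counts add.
- Gamma (shape, rate): 2.
- normal (mu, sigma^2): 2.
- Beta (a, b): 2.
Total = 2 + 2 + 2 = 6.
3 parameter(s) fixed at known values: 6 - 3 = 3.
Dimension = 3

3


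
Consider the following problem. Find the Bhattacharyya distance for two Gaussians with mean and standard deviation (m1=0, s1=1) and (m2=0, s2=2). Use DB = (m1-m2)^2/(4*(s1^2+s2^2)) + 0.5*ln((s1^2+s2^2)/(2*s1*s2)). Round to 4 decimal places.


Bhattacharyya distance between two Gaussians:
DB = (m1-m2)^2/(4*(s1^2+s2^2)) + (1/2)*ln((s1^2+s2^2)/(2*s1*s2)).
(m1-m2)^2 = (0)^2 = 0.
s1^2+s2^2 = 1 + 4 = 5.
term1 = 0/20 = 0.0.
term2 = 0.5*ln(5/4.0) = 0.111572.
DB = 0.0 + 0.111572 = 0.1116

0.1116


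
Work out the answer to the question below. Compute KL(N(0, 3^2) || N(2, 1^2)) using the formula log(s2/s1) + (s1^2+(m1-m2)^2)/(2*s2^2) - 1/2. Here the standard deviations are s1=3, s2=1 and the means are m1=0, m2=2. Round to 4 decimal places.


KL divergence between normal distributions:
KL = log(s2/s1) + (s1^2 + (m1-m2)^2)/(2*s2^2) - 1/2.
log(1/3) = -1.098612.
(3^2 + (0-2)^2)/(2*1^2) = (9 + 4)/2 = 6.5.
KL = -1.098612 + 6.5 - 0.5 = 4.9014

4.9014


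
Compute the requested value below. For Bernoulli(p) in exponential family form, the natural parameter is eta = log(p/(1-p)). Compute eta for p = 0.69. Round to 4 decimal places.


Natural parameter for Bernoulli: eta = log(p/(1-p)).
p = 0.69, 1-p = 0.31.
p/(1-p) = 2.225806.
eta = log(2.225806) = 0.8001

0.8001


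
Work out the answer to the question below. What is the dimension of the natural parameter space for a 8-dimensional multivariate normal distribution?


Exponential family dimension calculation:
For 8-dim MVN: mean has 8 params, covariance has 8*9/2 = 36 unique entries.
Total dim = 8 + 36 = 44.

44


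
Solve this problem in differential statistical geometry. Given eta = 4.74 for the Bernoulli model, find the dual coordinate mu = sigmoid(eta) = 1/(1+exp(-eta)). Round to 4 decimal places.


Dual coordinate (expectation parameter) for Bernoulli:
mu = 1/(1+exp(-eta)).
eta = 4.74.
exp(-eta) = exp(-4.74) = 0.008739.
mu = 1/(1+0.008739) = 0.9913

0.9913


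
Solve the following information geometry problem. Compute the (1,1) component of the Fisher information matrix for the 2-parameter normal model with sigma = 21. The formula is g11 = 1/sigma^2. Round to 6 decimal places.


For the 2-parameter normal family, the Fisher metric has:
  g11 = 1/sigma^2, g22 = 2/sigma^2.
sigma = 21, sigma^2 = 441.
g11 = 0.002268

0.002268


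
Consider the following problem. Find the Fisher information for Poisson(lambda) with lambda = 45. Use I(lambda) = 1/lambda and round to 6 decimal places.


Fisher information for Poisson: I(lambda) = 1/lambda.
lambda = 45.
I(lambda) = 1/45 = 0.022222

0.022222


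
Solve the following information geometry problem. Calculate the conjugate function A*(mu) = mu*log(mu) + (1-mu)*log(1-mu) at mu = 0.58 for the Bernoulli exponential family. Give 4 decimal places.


Legendre transform for Bernoulli:
A*(mu) = mu*log(mu) + (1-mu)*log(1-mu).
mu = 0.58, 1-mu = 0.42.
mu*log(mu) = 0.58*log(0.58) = -0.315942.
(1-mu)*log(1-mu) = 0.42*log(0.42) = -0.36435.
A* = -0.315942 + -0.36435 = -0.6803

-0.6803


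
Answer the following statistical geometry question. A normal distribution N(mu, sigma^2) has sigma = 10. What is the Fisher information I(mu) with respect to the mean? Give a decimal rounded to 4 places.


The Fisher information for the mean of a normal distribution is I(mu) = 1/sigma^2.
sigma = 10, so sigma^2 = 100.
I(mu) = 1/100 = 0.0100

0.0100


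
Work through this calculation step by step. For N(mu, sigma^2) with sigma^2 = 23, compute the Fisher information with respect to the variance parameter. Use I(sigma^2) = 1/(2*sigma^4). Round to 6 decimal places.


Fisher information for variance: I(sigma^2) = 1/(2*sigma^4).
sigma^2 = 23, so sigma^4 = 529.
I = 1/(2*529) = 1/1058 = 0.000945

0.000945


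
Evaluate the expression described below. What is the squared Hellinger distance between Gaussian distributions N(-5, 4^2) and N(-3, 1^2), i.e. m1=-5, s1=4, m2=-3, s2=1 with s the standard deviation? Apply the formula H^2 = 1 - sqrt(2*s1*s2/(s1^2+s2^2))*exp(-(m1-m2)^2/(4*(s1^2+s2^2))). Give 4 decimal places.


Squared Hellinger distance for Gaussians:
H^2 = 1 - sqrt(2*s1*s2/(s1^2+s2^2)) * exp(-(m1-m2)^2/(4*(s1^2+s2^2))).
s1^2 = 16, s2^2 = 1, s1^2+s2^2 = 17.
sqrt(2*4*1/(17)) = 0.685994.
(m1-m2)^2 = (-2)^2 = 4.
exp(-4/(4*17)) = exp(-0.058824) = 0.942873.
H^2 = 1 - 0.685994*0.942873 = 0.3532

0.3532


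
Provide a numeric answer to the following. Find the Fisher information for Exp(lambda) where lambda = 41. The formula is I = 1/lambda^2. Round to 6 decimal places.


Fisher information for exponential: I(lambda) = 1/lambda^2.
lambda = 41, lambda^2 = 1681.
I = 1/1681 = 0.000595

0.000595


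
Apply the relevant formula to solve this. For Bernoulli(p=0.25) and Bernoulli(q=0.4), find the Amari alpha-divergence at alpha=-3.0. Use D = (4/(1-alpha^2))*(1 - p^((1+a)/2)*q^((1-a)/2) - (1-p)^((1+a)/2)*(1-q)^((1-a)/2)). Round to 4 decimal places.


Amari alpha-divergence:
D = (4/(1-alpha^2))*(1 - p^((1+a)/2)*q^((1-a)/2) - (1-p)^((1+a)/2)*(1-q)^((1-a)/2)).
alpha = -3.0, p = 0.25, q = 0.4.
e1 = (1+alpha)/2 = -1.0, e2 = (1-alpha)/2 = 2.0.
t1 = p^e1 * q^e2 = 0.25^-1.0 * 0.4^2.0 = 0.64.
t2 = (1-p)^e1 * (1-q)^e2 = 0.75^-1.0 * 0.6^2.0 = 0.48.
4/(1-alpha^2) = -0.5.
D = -0.5*(1 - 0.64 - 0.48) = 0.0600

0.0600


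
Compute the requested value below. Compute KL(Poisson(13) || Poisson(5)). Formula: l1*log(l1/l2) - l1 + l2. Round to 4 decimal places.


KL divergence for Poisson:
KL = l1*log(l1/l2) - l1 + l2.
l1 = 13, l2 = 5.
log(13/5) = 0.955511.
l1*log(l1/l2) = 13 * 0.955511 = 12.421649.
KL = 12.421649 - 13 + 5 = 4.4216

4.4216


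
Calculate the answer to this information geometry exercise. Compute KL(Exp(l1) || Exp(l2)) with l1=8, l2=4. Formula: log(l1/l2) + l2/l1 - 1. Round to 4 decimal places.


KL divergence for exponential family:
KL = log(l1/l2) + l2/l1 - 1.
log(8/4) = 0.693147.
4/8 = 0.5.
KL = 0.693147 + 0.5 - 1 = 0.1931

0.1931


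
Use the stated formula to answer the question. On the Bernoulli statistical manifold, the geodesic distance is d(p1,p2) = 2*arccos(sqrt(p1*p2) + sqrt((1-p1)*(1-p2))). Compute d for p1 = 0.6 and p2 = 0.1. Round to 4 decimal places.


Geodesic distance on Bernoulli manifold:
d(p1,p2) = 2*arccos(sqrt(p1*p2) + sqrt((1-p1)*(1-p2))).
sqrt(p1*p2) = sqrt(0.6*0.1) = 0.244949.
sqrt((1-p1)*(1-p2)) = sqrt(0.4*0.9) = 0.6.
arg = 0.244949 + 0.6 = 0.844949.
d = 2*arccos(0.844949) = 1.1287

1.1287


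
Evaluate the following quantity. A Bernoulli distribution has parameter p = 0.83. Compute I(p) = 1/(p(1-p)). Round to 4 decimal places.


For Bernoulli(p), Fisher information is I(p) = 1/(p*(1-p)).
p = 0.83, 1-p = 0.17.
p*(1-p) = 0.1411.
I(p) = 1/0.1411 = 7.0872

7.0872


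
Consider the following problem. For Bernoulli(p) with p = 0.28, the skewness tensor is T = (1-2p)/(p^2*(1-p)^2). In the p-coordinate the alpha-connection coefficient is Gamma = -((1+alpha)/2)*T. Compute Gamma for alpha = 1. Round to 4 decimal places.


Skewness (Amari-Chentsov) tensor: T = (1-2p)/(p^2*(1-p)^2).
p = 0.28, 1-2p = 0.44, p^2 = 0.0784, (1-p)^2 = 0.5184.
T = 0.44/(0.0784 * 0.5184) = 10.82609.
In the p-coordinate, Gamma^(alpha) = Gamma^(0) - (alpha/2)*T with Gamma^(0) = (1/2)*g'(p) = -T/2,
so Gamma^(alpha) = -((1+alpha)/2)*T.
alpha = 1, -(1+alpha)/2 = -1.0.
Gamma = -1.0 * 10.82609 = -10.8261

-10.8261


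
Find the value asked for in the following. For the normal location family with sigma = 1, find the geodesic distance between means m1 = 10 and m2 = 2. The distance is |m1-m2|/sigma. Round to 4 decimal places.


On the fixed-variance normal subfamily, geodesic distance = |m1-m2|/sigma.
|10 - 2| = 8.
sigma = 1.
d = 8/1 = 8.0000

8.0000


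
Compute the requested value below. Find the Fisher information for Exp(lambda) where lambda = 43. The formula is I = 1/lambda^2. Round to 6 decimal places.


Fisher information for exponential: I(lambda) = 1/lambda^2.
lambda = 43, lambda^2 = 1849.
I = 1/1849 = 0.000541

0.000541


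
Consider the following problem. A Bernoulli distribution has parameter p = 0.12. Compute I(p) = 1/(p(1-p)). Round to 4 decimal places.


For Bernoulli(p), Fisher information is I(p) = 1/(p*(1-p)).
p = 0.12, 1-p = 0.88.
p*(1-p) = 0.1056.
I(p) = 1/0.1056 = 9.4697

9.4697


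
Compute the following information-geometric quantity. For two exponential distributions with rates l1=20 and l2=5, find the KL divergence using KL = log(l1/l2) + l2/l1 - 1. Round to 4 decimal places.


KL divergence for exponential family:
KL = log(l1/l2) + l2/l1 - 1.
log(20/5) = 1.386294.
5/20 = 0.25.
KL = 1.386294 + 0.25 - 1 = 0.6363

0.6363


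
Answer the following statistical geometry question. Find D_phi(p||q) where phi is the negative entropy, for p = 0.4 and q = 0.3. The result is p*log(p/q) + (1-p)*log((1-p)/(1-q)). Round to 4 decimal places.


Bregman divergence with negative entropy generator:
D = p*log(p/q) + (1-p)*log((1-p)/(1-q)).
p = 0.4, q = 0.3.
p*log(p/q) = 0.4*log(0.4/0.3) = 0.115073.
(1-p)*log((1-p)/(1-q)) = 0.6*log(0.6/0.7) = -0.09249.
D = 0.115073 + -0.09249 = 0.0226

0.0226


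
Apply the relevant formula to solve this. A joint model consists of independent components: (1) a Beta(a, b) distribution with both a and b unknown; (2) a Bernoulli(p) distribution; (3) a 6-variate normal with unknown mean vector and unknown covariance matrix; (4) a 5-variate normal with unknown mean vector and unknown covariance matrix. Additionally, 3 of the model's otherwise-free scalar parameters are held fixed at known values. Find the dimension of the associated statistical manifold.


The dimension of a statistical manifold equals the number of free
(independent) real parameters of the model. For a product of independent
blocks the parameter counts add.
- Beta (a, b): 2.
- Bernoulli (p): 1.
- 6-variate normal: 6 (mean) + 6*7/2 = 21 (symmetric covariance) = 27.
- 5-variate normal: 5 (mean) + 5*6/2 = 15 (symmetric covariance) = 20.
Total = 2 + 1 + 27 + 20 = 50.
3 parameter(s) fixed at known values: 50 - 3 = 47.
Dimension = 47

47


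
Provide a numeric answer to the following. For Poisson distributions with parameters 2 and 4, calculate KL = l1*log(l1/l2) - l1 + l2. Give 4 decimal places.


KL divergence for Poisson:
KL = l1*log(l1/l2) - l1 + l2.
l1 = 2, l2 = 4.
log(2/4) = -0.693147.
l1*log(l1/l2) = 2 * -0.693147 = -1.386294.
KL = -1.386294 - 2 + 4 = 0.6137

0.6137


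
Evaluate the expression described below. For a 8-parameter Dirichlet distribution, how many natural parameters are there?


Exponential family dimension calculation:
Dirichlet with 8 components has 8 natural parameters.

8


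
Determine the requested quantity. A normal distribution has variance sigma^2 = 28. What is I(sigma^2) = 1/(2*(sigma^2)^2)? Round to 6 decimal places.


Fisher information for variance: I(sigma^2) = 1/(2*sigma^4).
sigma^2 = 28, so sigma^4 = 784.
I = 1/(2*784) = 1/1568 = 0.000638

0.000638


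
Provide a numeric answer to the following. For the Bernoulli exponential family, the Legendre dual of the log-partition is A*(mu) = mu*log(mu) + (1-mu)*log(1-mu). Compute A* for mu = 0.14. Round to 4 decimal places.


Legendre transform for Bernoulli:
A*(mu) = mu*log(mu) + (1-mu)*log(1-mu).
mu = 0.14, 1-mu = 0.86.
mu*log(mu) = 0.14*log(0.14) = -0.275256.
(1-mu)*log(1-mu) = 0.86*log(0.86) = -0.129708.
A* = -0.275256 + -0.129708 = -0.4050

-0.4050


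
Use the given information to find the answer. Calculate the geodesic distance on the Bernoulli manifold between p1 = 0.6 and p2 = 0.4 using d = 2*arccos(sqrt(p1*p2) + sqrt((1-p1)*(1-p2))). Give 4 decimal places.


Geodesic distance on Bernoulli manifold:
d(p1,p2) = 2*arccos(sqrt(p1*p2) + sqrt((1-p1)*(1-p2))).
sqrt(p1*p2) = sqrt(0.6*0.4) = 0.489898.
sqrt((1-p1)*(1-p2)) = sqrt(0.4*0.6) = 0.489898.
arg = 0.489898 + 0.489898 = 0.979796.
d = 2*arccos(0.979796) = 0.4027

0.4027


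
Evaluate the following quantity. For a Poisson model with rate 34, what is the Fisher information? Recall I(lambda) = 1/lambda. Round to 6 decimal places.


Fisher information for Poisson: I(lambda) = 1/lambda.
lambda = 34.
I(lambda) = 1/34 = 0.029412

0.029412


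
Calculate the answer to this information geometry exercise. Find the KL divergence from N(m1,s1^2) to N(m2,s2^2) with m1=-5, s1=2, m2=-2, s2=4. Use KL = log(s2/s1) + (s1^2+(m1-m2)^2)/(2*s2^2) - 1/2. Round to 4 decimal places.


KL divergence between normal distributions:
KL = log(s2/s1) + (s1^2 + (m1-m2)^2)/(2*s2^2) - 1/2.
log(4/2) = 0.693147.
(2^2 + (-5--2)^2)/(2*4^2) = (4 + 9)/32 = 0.40625.
KL = 0.693147 + 0.40625 - 0.5 = 0.5994

0.5994


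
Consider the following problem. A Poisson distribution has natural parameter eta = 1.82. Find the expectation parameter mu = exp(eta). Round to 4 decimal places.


Expectation parameter for Poisson exponential family:
mu = exp(eta).
eta = 1.82.
mu = exp(1.82) = 6.1719

6.1719


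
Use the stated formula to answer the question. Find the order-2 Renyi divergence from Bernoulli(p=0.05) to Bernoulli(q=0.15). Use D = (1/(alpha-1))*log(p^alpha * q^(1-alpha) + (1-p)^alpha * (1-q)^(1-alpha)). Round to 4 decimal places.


Renyi divergence of order alpha between Bernoulli distributions:
D = (1/(alpha-1))*log(p^alpha * q^(1-alpha) + (1-p)^alpha * (1-q)^(1-alpha)).
alpha = 2, p = 0.05, q = 0.15.
p^alpha * q^(1-alpha) = 0.05^2 * 0.15^-1 = 0.016667.
(1-p)^alpha * (1-q)^(1-alpha) = 0.95^2 * 0.85^-1 = 1.061765.
sum = 0.016667 + 1.061765 = 1.078431.
D = (1/1)*log(1.078431) = 0.0755

0.0755


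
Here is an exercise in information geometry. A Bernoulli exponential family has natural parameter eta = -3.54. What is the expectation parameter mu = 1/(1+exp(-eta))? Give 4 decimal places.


Dual coordinate (expectation parameter) for Bernoulli:
mu = 1/(1+exp(-eta)).
eta = -3.54.
exp(-eta) = exp(3.54) = 34.466919.
mu = 1/(1+34.466919) = 0.0282

0.0282


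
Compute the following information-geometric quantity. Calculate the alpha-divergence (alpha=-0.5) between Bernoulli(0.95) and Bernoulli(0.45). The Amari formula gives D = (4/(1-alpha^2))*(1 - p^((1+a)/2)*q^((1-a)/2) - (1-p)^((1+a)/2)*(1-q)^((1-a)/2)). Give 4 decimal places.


Amari alpha-divergence:
D = (4/(1-alpha^2))*(1 - p^((1+a)/2)*q^((1-a)/2) - (1-p)^((1+a)/2)*(1-q)^((1-a)/2)).
alpha = -0.5, p = 0.95, q = 0.45.
e1 = (1+alpha)/2 = 0.25, e2 = (1-alpha)/2 = 0.75.
t1 = p^e1 * q^e2 = 0.95^0.25 * 0.45^0.75 = 0.542426.
t2 = (1-p)^e1 * (1-q)^e2 = 0.05^0.25 * 0.55^0.75 = 0.302005.
4/(1-alpha^2) = 5.333333.
D = 5.333333*(1 - 0.542426 - 0.302005) = 0.8297

0.8297


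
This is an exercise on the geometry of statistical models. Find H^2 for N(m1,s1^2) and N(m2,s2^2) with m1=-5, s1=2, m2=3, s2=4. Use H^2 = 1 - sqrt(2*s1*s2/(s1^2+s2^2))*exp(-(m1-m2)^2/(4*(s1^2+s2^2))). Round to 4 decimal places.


Squared Hellinger distance for Gaussians:
H^2 = 1 - sqrt(2*s1*s2/(s1^2+s2^2)) * exp(-(m1-m2)^2/(4*(s1^2+s2^2))).
s1^2 = 4, s2^2 = 16, s1^2+s2^2 = 20.
sqrt(2*2*4/(20)) = 0.894427.
(m1-m2)^2 = (-8)^2 = 64.
exp(-64/(4*20)) = exp(-0.8) = 0.449329.
H^2 = 1 - 0.894427*0.449329 = 0.5981

0.5981


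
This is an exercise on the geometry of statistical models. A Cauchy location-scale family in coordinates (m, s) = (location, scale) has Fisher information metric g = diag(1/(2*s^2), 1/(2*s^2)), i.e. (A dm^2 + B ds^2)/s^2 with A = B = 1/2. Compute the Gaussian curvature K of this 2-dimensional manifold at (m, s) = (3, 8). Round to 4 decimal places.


The metric has the form g = (A dm^2 + B ds^2)/s^2 with A = 1/2, B = 1/2.
Substitute u = sqrt(A/B)*m: g = B*(du^2 + ds^2)/s^2, i.e. B times the
Poincare upper half-plane metric, which has constant Gaussian curvature -1.
Scaling a 2D metric by a constant c divides the Gaussian curvature by c,
so K = -1/B = -1/(1/2) = -2.0000 everywhere (the point (m, s) = (3, 8) is irrelevant:
the curvature is constant).
The requested Gaussian curvature is K = -2.0000.

-2.0000


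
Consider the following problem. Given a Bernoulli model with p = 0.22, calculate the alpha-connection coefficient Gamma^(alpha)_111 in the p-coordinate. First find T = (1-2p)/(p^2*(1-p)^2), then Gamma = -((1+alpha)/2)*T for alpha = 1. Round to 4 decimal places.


Skewness (Amari-Chentsov) tensor: T = (1-2p)/(p^2*(1-p)^2).
p = 0.22, 1-2p = 0.56, p^2 = 0.0484, (1-p)^2 = 0.6084.
T = 0.56/(0.0484 * 0.6084) = 19.017502.
In the p-coordinate, Gamma^(alpha) = Gamma^(0) - (alpha/2)*T with Gamma^(0) = (1/2)*g'(p) = -T/2,
so Gamma^(alpha) = -((1+alpha)/2)*T.
alpha = 1, -(1+alpha)/2 = -1.0.
Gamma = -1.0 * 19.017502 = -19.0175

-19.0175


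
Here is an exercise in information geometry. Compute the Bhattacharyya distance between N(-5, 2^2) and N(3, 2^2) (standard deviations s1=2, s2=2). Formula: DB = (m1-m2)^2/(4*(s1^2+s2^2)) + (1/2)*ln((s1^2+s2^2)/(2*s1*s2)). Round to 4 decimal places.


Bhattacharyya distance between two Gaussians:
DB = (m1-m2)^2/(4*(s1^2+s2^2)) + (1/2)*ln((s1^2+s2^2)/(2*s1*s2)).
(m1-m2)^2 = (-8)^2 = 64.
s1^2+s2^2 = 4 + 4 = 8.
term1 = 64/32 = 2.0.
term2 = 0.5*ln(8/8.0) = 0.0.
DB = 2.0 + 0.0 = 2.0000

2.0000


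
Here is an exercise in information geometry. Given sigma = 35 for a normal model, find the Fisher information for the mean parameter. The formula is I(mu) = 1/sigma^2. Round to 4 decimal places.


The Fisher information for the mean of a normal distribution is I(mu) = 1/sigma^2.
sigma = 35, so sigma^2 = 1225.
I(mu) = 1/1225 = 0.0008

0.0008


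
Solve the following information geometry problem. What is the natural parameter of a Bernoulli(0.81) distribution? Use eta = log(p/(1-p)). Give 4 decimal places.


Natural parameter for Bernoulli: eta = log(p/(1-p)).
p = 0.81, 1-p = 0.19.
p/(1-p) = 4.263158.
eta = log(4.263158) = 1.4500

1.4500


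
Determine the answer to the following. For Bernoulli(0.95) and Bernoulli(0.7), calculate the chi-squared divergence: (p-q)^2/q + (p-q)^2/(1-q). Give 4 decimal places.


Chi-squared divergence between Bernoulli distributions:
chi^2 = (p-q)^2/q + (p-q)^2/(1-q).
p = 0.95, q = 0.7, p-q = 0.25.
(p-q)^2 = 0.0625.
term1 = 0.0625/0.7 = 0.089286.
term2 = 0.0625/0.3 = 0.208333.
chi^2 = 0.089286 + 0.208333 = 0.2976

0.2976


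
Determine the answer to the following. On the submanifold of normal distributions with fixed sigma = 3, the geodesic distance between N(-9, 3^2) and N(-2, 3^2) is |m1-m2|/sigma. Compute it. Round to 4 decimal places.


On the fixed-variance normal subfamily, geodesic distance = |m1-m2|/sigma.
|-9 - -2| = 7.
sigma = 3.
d = 7/3 = 2.3333

2.3333


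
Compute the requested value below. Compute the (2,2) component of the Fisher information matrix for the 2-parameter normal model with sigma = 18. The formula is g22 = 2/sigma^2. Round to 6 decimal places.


For the 2-parameter normal family, the Fisher metric has:
  g11 = 1/sigma^2, g22 = 2/sigma^2.
sigma = 18, sigma^2 = 324.
g22 = 0.006173

0.006173
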